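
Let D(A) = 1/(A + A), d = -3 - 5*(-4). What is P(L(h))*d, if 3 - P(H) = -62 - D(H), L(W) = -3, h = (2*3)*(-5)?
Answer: 6613/6 ≈ 1102.2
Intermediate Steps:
h = -30 (h = 6*(-5) = -30)
d = 17 (d = -3 + 20 = 17)
D(A) = 1/(2*A)
P(H) = 65 + 1/(2*H) (P(H) = 3 - (-62 - 1/(2*H)) = 3 + (62 + 1/(2*H)) = 65 + 1/(2*H))
P(L(h))*d = (65 + (½)/(-3))*17 = (65 + (½)*(-⅓))*17 = (65 - ⅙)*17 = (389/6)*17 = 6613/6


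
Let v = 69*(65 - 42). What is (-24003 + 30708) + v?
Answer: 8292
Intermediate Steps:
v = 1587 (v = 69*23 = 1587)
(-24003 + 30708) + v = (-24003 + 30708) + 1587 = 6705 + 1587 = 8292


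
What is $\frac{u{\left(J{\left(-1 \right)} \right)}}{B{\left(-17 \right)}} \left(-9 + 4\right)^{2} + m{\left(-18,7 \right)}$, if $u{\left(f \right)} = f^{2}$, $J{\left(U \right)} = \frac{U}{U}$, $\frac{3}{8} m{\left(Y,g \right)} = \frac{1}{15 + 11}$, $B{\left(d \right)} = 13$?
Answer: $\frac{79}{39} \approx 2.0256$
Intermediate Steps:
$m{\left(Y,g \right)} = \frac{4}{39}$ ($m{\left(Y,g \right)} = \frac{8}{3 \left(15 + 11\right)} = \frac{8}{3 \cdot 26} = \frac{8}{3} \cdot \frac{1}{26} = \frac{4}{39}$)
$J{\left(U \right)} = 1$
$\frac{u{\left(J{\left(-1 \right)} \right)}}{B{\left(-17 \right)}} \left(-9 + 4\right)^{2} + m{\left(-18,7 \right)} = \frac{1^{2}}{13} \left(-9 + 4\right)^{2} + \frac{4}{39} = 1 \cdot \frac{1}{13} \left(-5\right)^{2} + \frac{4}{39} = \frac{1}{13} \cdot 25 + \frac{4}{39} = \frac{25}{13} + \frac{4}{39} = \frac{79}{39}$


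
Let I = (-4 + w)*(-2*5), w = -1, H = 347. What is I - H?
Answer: -297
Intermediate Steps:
I = 50 (I = (-4 - 1)*(-2*5) = -5*(-10) = 50)
I - H = 50 - 1*347 = 50 - 347 = -297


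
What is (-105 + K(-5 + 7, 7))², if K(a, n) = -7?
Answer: 12544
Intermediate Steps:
(-105 + K(-5 + 7, 7))² = (-105 - 7)² = (-112)² = 12544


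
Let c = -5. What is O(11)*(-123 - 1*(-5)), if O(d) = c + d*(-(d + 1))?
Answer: 16166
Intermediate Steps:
O(d) = -5 + d*(-1 - d) (O(d) = -5 + d*(-(d + 1)) = -5 + d*(-(1 + d)) = -5 + d*(-1 - d))
O(11)*(-123 - 1*(-5)) = (-5 - 1*11 - 1*11**2)*(-123 - 1*(-5)) = (-5 - 11 - 1*121)*(-123 + 5) = (-5 - 11 - 121)*(-118) = -137*(-118) = 16166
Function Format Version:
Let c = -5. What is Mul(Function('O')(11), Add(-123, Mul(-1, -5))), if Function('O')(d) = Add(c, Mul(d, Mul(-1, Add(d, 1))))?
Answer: 16166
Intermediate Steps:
Function('O')(d) = Add(-5, Mul(d, Add(-1, Mul(-1, d)))) (Function('O')(d) = Add(-5, Mul(d, Mul(-1, Add(d, 1)))) = Add(-5, Mul(d, Mul(-1, Add(1, d)))) = Add(-5, Mul(d, Add(-1, Mul(-1, d)))))
Mul(Function('O')(11), Add(-123, Mul(-1, -5))) = Mul(Add(-5, Mul(-1, 11), Mul(-1, Pow(11, 2))), Add(-123, Mul(-1, -5))) = Mul(Add(-5, -11, Mul(-1, 121)), Add(-123, 5)) = Mul(Add(-5, -11, -121), -118) = Mul(-137, -118) = 16166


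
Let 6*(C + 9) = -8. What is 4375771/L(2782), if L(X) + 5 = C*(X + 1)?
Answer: -13127313/86288 ≈ -152.13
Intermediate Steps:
C = -31/3 (C = -9 + (⅙)*(-8) = -9 - 4/3 = -31/3 ≈ -10.333)
L(X) = -46/3 - 31*X/3 (L(X) = -5 - 31*(X + 1)/3 = -5 - 31*(1 + X)/3 = -5 + (-31/3 - 31*X/3) = -46/3 - 31*X/3)
4375771/L(2782) = 4375771/(-46/3 - 31/3*2782) = 4375771/(-46/3 - 86242/3) = 4375771/(-86288/3) = 4375771*(-3/86288) = -13127313/86288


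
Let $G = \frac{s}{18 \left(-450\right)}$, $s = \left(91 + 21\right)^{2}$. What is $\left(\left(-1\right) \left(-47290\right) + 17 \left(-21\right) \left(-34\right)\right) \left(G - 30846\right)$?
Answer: $- \frac{3712246444408}{2025} \approx -1.8332 \cdot 10^{9}$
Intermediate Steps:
$s = 12544$ ($s = 112^{2} = 12544$)
$G = - \frac{3136}{2025}$ ($G = \frac{12544}{18 \left(-450\right)} = \frac{12544}{-8100} = 12544 \left(- \frac{1}{8100}\right) = - \frac{3136}{2025} \approx -1.5486$)
$\left(\left(-1\right) \left(-47290\right) + 17 \left(-21\right) \left(-34\right)\right) \left(G - 30846\right) = \left(\left(-1\right) \left(-47290\right) + 17 \left(-21\right) \left(-34\right)\right) \left(- \frac{3136}{2025} - 30846\right) = \left(47290 - -12138\right) \left(- \frac{62466286}{2025}\right) = \left(47290 + 12138\right) \left(- \frac{62466286}{2025}\right) = 59428 \left(- \frac{62466286}{2025}\right) = - \frac{3712246444408}{2025}$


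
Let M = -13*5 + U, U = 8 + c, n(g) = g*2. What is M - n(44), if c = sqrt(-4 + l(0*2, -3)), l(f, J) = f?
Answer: -145 + 2*I ≈ -145.0 + 2.0*I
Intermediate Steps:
n(g) = 2*g
c = 2*I (c = sqrt(-4 + 0*2) = sqrt(-4 + 0) = sqrt(-4) = 2*I ≈ 2.0*I)
U = 8 + 2*I ≈ 8.0 + 2.0*I
M = -57 + 2*I (M = -13*5 + (8 + 2*I) = -65 + (8 + 2*I) = -57 + 2*I ≈ -57.0 + 2.0*I)
M - n(44) = (-57 + 2*I) - 2*44 = (-57 + 2*I) - 1*88 = (-57 + 2*I) - 88 = -145 + 2*I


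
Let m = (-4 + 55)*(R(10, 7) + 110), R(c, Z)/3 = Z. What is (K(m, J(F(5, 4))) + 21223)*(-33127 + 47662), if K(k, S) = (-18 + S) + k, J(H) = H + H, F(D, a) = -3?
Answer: 405235800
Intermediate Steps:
R(c, Z) = 3*Z
J(H) = 2*H
m = 6681 (m = (-4 + 55)*(3*7 + 110) = 51*(21 + 110) = 51*131 = 6681)
K(k, S) = -18 + S + k
(K(m, J(F(5, 4))) + 21223)*(-33127 + 47662) = ((-18 + 2*(-3) + 6681) + 21223)*(-33127 + 47662) = ((-18 - 6 + 6681) + 21223)*14535 = (6657 + 21223)*14535 = 27880*14535 = 405235800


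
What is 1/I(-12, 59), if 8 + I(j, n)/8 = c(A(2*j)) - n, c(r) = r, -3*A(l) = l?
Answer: -1/472 ≈ -0.0021186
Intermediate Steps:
A(l) = -l/3
I(j, n) = -64 - 8*n - 16*j/3 (I(j, n) = -64 + 8*(-2*j/3 - n) = -64 + 8*(-n - 2*j/3) = -64 + (-8*n - 16*j/3) = -64 - 8*n - 16*j/3)
1/I(-12, 59) = 1/(-64 - 8*59 - 16/3*(-12)) = 1/(-64 - 472 + 64) = 1/(-472) = -1/472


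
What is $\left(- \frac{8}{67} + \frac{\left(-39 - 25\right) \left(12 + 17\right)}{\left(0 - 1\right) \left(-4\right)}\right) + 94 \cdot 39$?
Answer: $\frac{214526}{67} \approx 3201.9$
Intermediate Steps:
$\left(- \frac{8}{67} + \frac{\left(-39 - 25\right) \left(12 + 17\right)}{\left(0 - 1\right) \left(-4\right)}\right) + 94 \cdot 39 = \left(\left(-8\right) \frac{1}{67} + \frac{\left(-64\right) 29}{\left(-1\right) \left(-4\right)}\right) + 3666 = \left(- \frac{8}{67} - \frac{1856}{4}\right) + 3666 = \left(- \frac{8}{67} - 464\right) + 3666 = - \frac{31096}{67} + 3666 = \frac{214526}{67}$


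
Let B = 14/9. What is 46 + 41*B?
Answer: 988/9 ≈ 109.78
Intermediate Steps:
B = 14/9 (B = 14*(⅑) = 14/9 ≈ 1.5556)
46 + 41*B = 46 + 41*(14/9) = 46 + 574/9 = 988/9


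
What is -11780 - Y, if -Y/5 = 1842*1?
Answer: -2570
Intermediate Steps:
Y = -9210 ≈ -9210.0
-11780 - Y = -11780 - 1*(-9210) = -11780 + 9210 = -2570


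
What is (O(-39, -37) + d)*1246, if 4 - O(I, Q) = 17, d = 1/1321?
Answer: -21396312/1321 ≈ -16197.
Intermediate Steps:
d = 1/1321 ≈ 0.00075700
O(I, Q) = -13 (O(I, Q) = 4 - 1*17 = 4 - 17 = -13)
(O(-39, -37) + d)*1246 = (-13 + 1/1321)*1246 = -17172/1321*1246 = -21396312/1321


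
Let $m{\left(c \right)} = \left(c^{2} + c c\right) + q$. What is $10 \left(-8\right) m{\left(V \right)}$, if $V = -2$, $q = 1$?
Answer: $-720$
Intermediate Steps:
$m{\left(c \right)} = 1 + 2 c^{2}$ ($m{\left(c \right)} = \left(c^{2} + c c\right) + 1 = \left(c^{2} + c^{2}\right) + 1 = 2 c^{2} + 1 = 1 + 2 c^{2}$)
$10 \left(-8\right) m{\left(V \right)} = 10 \left(-8\right) \left(1 + 2 \left(-2\right)^{2}\right) = - 80 \left(1 + 2 \cdot 4\right) = - 80 \left(1 + 8\right) = \left(-80\right) 9 = -720$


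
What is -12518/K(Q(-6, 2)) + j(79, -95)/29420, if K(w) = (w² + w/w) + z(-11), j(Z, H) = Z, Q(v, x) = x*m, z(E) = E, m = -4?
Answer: -184137647/794340 ≈ -231.81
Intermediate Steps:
Q(v, x) = -4*x (Q(v, x) = x*(-4) = -4*x)
K(w) = -10 + w² (K(w) = (w² + w/w) - 11 = (w² + 1) - 11 = (1 + w²) - 11 = -10 + w²)
-12518/K(Q(-6, 2)) + j(79, -95)/29420 = -12518/(-10 + (-4*2)²) + 79/29420 = -12518/(-10 + (-8)²) + 79*(1/29420) = -12518/(-10 + 64) + 79/29420 = -12518/54 + 79/29420 = -12518*1/54 + 79/29420 = -6259/27 + 79/29420 = -184137647/794340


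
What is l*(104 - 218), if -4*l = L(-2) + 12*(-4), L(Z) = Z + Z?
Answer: -1482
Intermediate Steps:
L(Z) = 2*Z
l = 13 (l = -(2*(-2) + 12*(-4))/4 = -(-4 - 48)/4 = -¼*(-52) = 13)
l*(104 - 218) = 13*(104 - 218) = 13*(-114) = -1482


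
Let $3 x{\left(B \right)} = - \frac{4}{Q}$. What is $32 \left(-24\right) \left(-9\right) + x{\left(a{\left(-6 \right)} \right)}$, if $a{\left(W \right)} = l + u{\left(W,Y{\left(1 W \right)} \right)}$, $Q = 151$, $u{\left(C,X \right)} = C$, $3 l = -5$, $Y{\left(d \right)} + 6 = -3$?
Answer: $\frac{3131132}{453} \approx 6912.0$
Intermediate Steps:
$Y{\left(d \right)} = -9$ ($Y{\left(d \right)} = -6 - 3 = -9$)
$l = - \frac{5}{3}$ ($l = \frac{1}{3} \left(-5\right) = - \frac{5}{3} \approx -1.6667$)
$a{\left(W \right)} = - \frac{5}{3} + W$
$x{\left(B \right)} = - \frac{4}{453}$ ($x{\left(B \right)} = \frac{\left(-4\right) \frac{1}{151}}{3} = \frac{1}{3} \left(- \frac{4}{151}\right) = - \frac{4}{453}$)
$32 \left(-24\right) \left(-9\right) + x{\left(a{\left(-6 \right)} \right)} = 32 \left(-24\right) \left(-9\right) - \frac{4}{453} = \left(-768\right) \left(-9\right) - \frac{4}{453} = 6912 - \frac{4}{453} = \frac{3131132}{453}$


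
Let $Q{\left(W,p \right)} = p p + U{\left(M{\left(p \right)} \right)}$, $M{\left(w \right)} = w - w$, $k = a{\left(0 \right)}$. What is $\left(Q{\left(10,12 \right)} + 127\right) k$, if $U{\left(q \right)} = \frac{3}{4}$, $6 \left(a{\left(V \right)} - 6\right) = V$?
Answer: $\frac{3261}{2} \approx 1630.5$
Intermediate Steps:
$a{\left(V \right)} = 6 + \frac{V}{6}$
$k = 6$ ($k = 6 + \frac{1}{6} \cdot 0 = 6 + 0 = 6$)
$M{\left(w \right)} = 0$
$U{\left(q \right)} = \frac{3}{4}$ ($U{\left(q \right)} = 3 \cdot \frac{1}{4} = \frac{3}{4}$)
$Q{\left(W,p \right)} = \frac{3}{4} + p^{2}$ ($Q{\left(W,p \right)} = p p + \frac{3}{4} = p^{2} + \frac{3}{4} = \frac{3}{4} + p^{2}$)
$\left(Q{\left(10,12 \right)} + 127\right) k = \left(\left(\frac{3}{4} + 12^{2}\right) + 127\right) 6 = \left(\left(\frac{3}{4} + 144\right) + 127\right) 6 = \left(\frac{579}{4} + 127\right) 6 = \frac{1087}{4} \cdot 6 = \frac{3261}{2}$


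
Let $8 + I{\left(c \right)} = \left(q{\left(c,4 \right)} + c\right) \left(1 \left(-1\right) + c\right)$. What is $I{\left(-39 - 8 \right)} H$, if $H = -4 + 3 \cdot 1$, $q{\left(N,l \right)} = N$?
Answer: $-4504$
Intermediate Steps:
$H = -1$ ($H = -4 + 3 = -1$)
$I{\left(c \right)} = -8 + 2 c \left(-1 + c\right)$ ($I{\left(c \right)} = -8 + \left(c + c\right) \left(1 \left(-1\right) + c\right) = -8 + 2 c \left(-1 + c\right)$)
$I{\left(-39 - 8 \right)} H = \left(-8 - 2 \left(-39 - 8\right) + 2 \left(-39 - 8\right)^{2}\right) \left(-1\right) = \left(-8 - -94 + 2 \left(-47\right)^{2}\right) \left(-1\right) = \left(-8 + 94 + 2 \cdot 2209\right) \left(-1\right) = \left(-8 + 94 + 4418\right) \left(-1\right) = 4504 \left(-1\right) = -4504$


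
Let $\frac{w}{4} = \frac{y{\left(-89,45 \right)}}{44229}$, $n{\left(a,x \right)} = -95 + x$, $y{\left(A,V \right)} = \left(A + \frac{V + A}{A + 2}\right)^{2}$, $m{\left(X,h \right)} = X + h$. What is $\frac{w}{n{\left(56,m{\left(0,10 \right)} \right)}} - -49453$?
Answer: $\frac{1407204193501601}{28455390585} \approx 49453.0$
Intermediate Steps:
$y{\left(A,V \right)} = \left(A + \frac{A + V}{2 + A}\right)^{2}$
$w = \frac{237098404}{334769301}$ ($w = 4 \frac{\frac{1}{\left(2 - 89\right)^{2}} \left(45 + \left(-89\right)^{2} + 3 \left(-89\right)\right)^{2}}{44229} = 4 \frac{\left(45 + 7921 - 267\right)^{2}}{7569} \cdot \frac{1}{44229} = 4 \frac{7699^{2}}{7569} \cdot \frac{1}{44229} = 4 \cdot \frac{1}{7569} \cdot 59274601 \cdot \frac{1}{44229} = 4 \cdot \frac{59274601}{7569} \cdot \frac{1}{44229} = 4 \cdot \frac{59274601}{334769301} = \frac{237098404}{334769301} \approx 0.70824$)
$\frac{w}{n{\left(56,m{\left(0,10 \right)} \right)}} - -49453 = \frac{237098404}{334769301 \left(-95 + \left(0 + 10\right)\right)} - -49453 = \frac{237098404}{334769301 \left(-95 + 10\right)} + 49453 = \frac{237098404}{334769301 \left(-85\right)} + 49453 = \frac{237098404}{334769301} \left(- \frac{1}{85}\right) + 49453 = - \frac{237098404}{28455390585} + 49453 = \frac{1407204193501601}{28455390585}$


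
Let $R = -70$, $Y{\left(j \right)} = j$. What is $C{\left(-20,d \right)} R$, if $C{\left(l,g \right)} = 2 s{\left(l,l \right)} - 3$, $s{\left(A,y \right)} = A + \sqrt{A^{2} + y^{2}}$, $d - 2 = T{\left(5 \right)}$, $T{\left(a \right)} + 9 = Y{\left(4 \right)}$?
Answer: $3010 - 2800 \sqrt{2} \approx -949.8$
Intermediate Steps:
$T{\left(a \right)} = -5$ ($T{\left(a \right)} = -9 + 4 = -5$)
$d = -3$ ($d = 2 - 5 = -3$)
$C{\left(l,g \right)} = -3 + 2 l + 2 \sqrt{2} \sqrt{l^{2}}$ ($C{\left(l,g \right)} = 2 \left(l + \sqrt{l^{2} + l^{2}}\right) - 3 = 2 \left(l + \sqrt{2 l^{2}}\right) - 3 = 2 \left(l + \sqrt{2} \sqrt{l^{2}}\right) - 3 = \left(2 l + 2 \sqrt{2} \sqrt{l^{2}}\right) - 3 = -3 + 2 l + 2 \sqrt{2} \sqrt{l^{2}}$)
$C{\left(-20,d \right)} R = \left(-3 + 2 \left(-20\right) + 2 \sqrt{2} \sqrt{\left(-20\right)^{2}}\right) \left(-70\right) = \left(-3 - 40 + 2 \sqrt{2} \sqrt{400}\right) \left(-70\right) = \left(-3 - 40 + 2 \sqrt{2} \cdot 20\right) \left(-70\right) = \left(-3 - 40 + 40 \sqrt{2}\right) \left(-70\right) = \left(-43 + 40 \sqrt{2}\right) \left(-70\right) = 3010 - 2800 \sqrt{2}$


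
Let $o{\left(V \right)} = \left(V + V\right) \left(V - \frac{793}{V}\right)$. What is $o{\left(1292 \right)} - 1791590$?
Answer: $1545352$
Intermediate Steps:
$o{\left(V \right)} = 2 V \left(V - \frac{793}{V}\right)$
$o{\left(1292 \right)} - 1791590 = \left(-1586 + 2 \cdot 1292^{2}\right) - 1791590 = \left(-1586 + 2 \cdot 1669264\right) - 1791590 = \left(-1586 + 3338528\right) - 1791590 = 3336942 - 1791590 = 1545352$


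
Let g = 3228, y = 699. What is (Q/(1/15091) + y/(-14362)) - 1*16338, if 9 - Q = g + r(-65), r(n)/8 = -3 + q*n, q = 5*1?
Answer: -129193127545/14362 ≈ -8.9955e+6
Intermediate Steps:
q = 5
r(n) = -24 + 40*n (r(n) = 8*(-3 + 5*n) = -24 + 40*n)
Q = -595 (Q = 9 - (3228 + (-24 + 40*(-65))) = 9 - (3228 + (-24 - 2600)) = 9 - (3228 - 2624) = 9 - 1*604 = 9 - 604 = -595)
(Q/(1/15091) + y/(-14362)) - 1*16338 = (-595/(1/15091) + 699/(-14362)) - 1*16338 = (-595/1/15091 + 699*(-1/14362)) - 16338 = (-595*15091 - 699/14362) - 16338 = (-8979145 - 699/14362) - 16338 = -128958481189/14362 - 16338 = -129193127545/14362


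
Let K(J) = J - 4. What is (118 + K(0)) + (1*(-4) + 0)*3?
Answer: 102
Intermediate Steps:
K(J) = -4 + J
(118 + K(0)) + (1*(-4) + 0)*3 = (118 + (-4 + 0)) + (1*(-4) + 0)*3 = (118 - 4) + (-4 + 0)*3 = 114 - 4*3 = 114 - 12 = 102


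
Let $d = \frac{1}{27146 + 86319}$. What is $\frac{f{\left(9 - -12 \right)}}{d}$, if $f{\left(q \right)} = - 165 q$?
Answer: $-393156225$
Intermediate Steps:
$d = \frac{1}{113465} \approx 8.8133 \cdot 10^{-6}$
$\frac{f{\left(9 - -12 \right)}}{d} = - 165 \left(9 - -12\right) \frac{1}{\frac{1}{113465}} = - 165 \left(9 + 12\right) 113465 = \left(-165\right) 21 \cdot 113465 = \left(-3465\right) 113465 = -393156225$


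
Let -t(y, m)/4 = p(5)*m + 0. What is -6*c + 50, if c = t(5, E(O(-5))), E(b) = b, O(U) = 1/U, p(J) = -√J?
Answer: 50 + 24*√5/5 ≈ 60.733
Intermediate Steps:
t(y, m) = 4*m*√5 (t(y, m) = -4*((-√5)*m + 0) = -4*(-m*√5 + 0) = -(-4)*m*√5 = 4*m*√5)
c = -4*√5/5 (c = 4*√5/(-5) = 4*(-⅕)*√5 = -4*√5/5 ≈ -1.7889)
-6*c + 50 = -(-24)*√5/5 + 50 = 24*√5/5 + 50 = 50 + 24*√5/5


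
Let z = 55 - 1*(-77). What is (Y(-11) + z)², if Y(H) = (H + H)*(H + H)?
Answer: 379456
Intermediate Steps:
z = 132 (z = 55 + 77 = 132)
Y(H) = 4*H² (Y(H) = (2*H)*(2*H) = 4*H²)
(Y(-11) + z)² = (4*(-11)² + 132)² = (4*121 + 132)² = (484 + 132)² = 616² = 379456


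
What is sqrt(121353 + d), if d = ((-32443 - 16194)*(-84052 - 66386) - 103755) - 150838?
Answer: sqrt(7316719766) ≈ 85538.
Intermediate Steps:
d = 7316598413 (d = (-48637*(-150438) - 103755) - 150838 = (7316853006 - 103755) - 150838 = 7316749251 - 150838 = 7316598413)
sqrt(121353 + d) = sqrt(121353 + 7316598413) = sqrt(7316719766)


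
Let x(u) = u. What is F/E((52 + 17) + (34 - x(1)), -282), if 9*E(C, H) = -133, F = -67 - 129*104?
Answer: 121347/133 ≈ 912.38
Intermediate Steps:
F = -13483 (F = -67 - 13416 = -13483)
E(C, H) = -133/9 (E(C, H) = (1/9)*(-133) = -133/9)
F/E((52 + 17) + (34 - x(1)), -282) = -13483/(-133/9) = -13483*(-9/133) = 121347/133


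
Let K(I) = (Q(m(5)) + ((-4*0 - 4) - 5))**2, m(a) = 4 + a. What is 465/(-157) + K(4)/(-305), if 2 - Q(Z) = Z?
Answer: -182017/47885 ≈ -3.8011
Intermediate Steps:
Q(Z) = 2 - Z
K(I) = 256 (K(I) = ((2 - (4 + 5)) + ((-4*0 - 4) - 5))**2 = ((2 - 1*9) + ((0 - 4) - 5))**2 = ((2 - 9) + (-4 - 5))**2 = (-7 - 9)**2 = (-16)**2 = 256)
465/(-157) + K(4)/(-305) = 465/(-157) + 256/(-305) = 465*(-1/157) + 256*(-1/305) = -465/157 - 256/305 = -182017/47885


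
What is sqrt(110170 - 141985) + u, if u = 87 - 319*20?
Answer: -6293 + 3*I*sqrt(3535) ≈ -6293.0 + 178.37*I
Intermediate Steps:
u = -6293 (u = 87 - 6380 = -6293)
sqrt(110170 - 141985) + u = sqrt(110170 - 141985) - 6293 = sqrt(-31815) - 6293 = 3*I*sqrt(3535) - 6293 = -6293 + 3*I*sqrt(3535)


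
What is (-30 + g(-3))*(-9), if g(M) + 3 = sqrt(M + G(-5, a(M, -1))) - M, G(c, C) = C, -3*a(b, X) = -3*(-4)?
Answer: 270 - 9*I*sqrt(7) ≈ 270.0 - 23.812*I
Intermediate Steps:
a(b, X) = -4 (a(b, X) = -(-1)*(-4) = -1/3*12 = -4)
g(M) = -3 + sqrt(-4 + M) - M (g(M) = -3 + (sqrt(M - 4) - M) = -3 + (sqrt(-4 + M) - M) = -3 + sqrt(-4 + M) - M)
(-30 + g(-3))*(-9) = (-30 + (-3 + sqrt(-4 - 3) - 1*(-3)))*(-9) = (-30 + (-3 + sqrt(-7) + 3))*(-9) = (-30 + (-3 + I*sqrt(7) + 3))*(-9) = (-30 + I*sqrt(7))*(-9) = 270 - 9*I*sqrt(7)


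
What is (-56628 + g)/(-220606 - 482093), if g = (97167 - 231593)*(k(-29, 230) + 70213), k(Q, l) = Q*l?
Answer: 2847295982/234233 ≈ 12156.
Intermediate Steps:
g = -8541831318 (g = (97167 - 231593)*(-29*230 + 70213) = -134426*(-6670 + 70213) = -134426*63543 = -8541831318)
(-56628 + g)/(-220606 - 482093) = (-56628 - 8541831318)/(-220606 - 482093) = -8541887946/(-702699) = -8541887946*(-1/702699) = 2847295982/234233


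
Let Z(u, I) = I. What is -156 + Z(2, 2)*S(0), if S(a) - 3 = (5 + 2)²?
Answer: -52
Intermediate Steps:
S(a) = 52 (S(a) = 3 + (5 + 2)² = 3 + 7² = 3 + 49 = 52)
-156 + Z(2, 2)*S(0) = -156 + 2*52 = -156 + 104 = -52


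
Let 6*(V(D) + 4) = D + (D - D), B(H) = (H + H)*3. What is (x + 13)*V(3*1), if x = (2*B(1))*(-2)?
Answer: 77/2 ≈ 38.500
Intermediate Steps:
B(H) = 6*H (B(H) = (2*H)*3 = 6*H)
x = -24 (x = (2*(6*1))*(-2) = (2*6)*(-2) = 12*(-2) = -24)
V(D) = -4 + D/6 (V(D) = -4 + (D + (D - D))/6 = -4 + (D + 0)/6 = -4 + D/6)
(x + 13)*V(3*1) = (-24 + 13)*(-4 + (3*1)/6) = -11*(-4 + (⅙)*3) = -11*(-4 + ½) = -11*(-7/2) = 77/2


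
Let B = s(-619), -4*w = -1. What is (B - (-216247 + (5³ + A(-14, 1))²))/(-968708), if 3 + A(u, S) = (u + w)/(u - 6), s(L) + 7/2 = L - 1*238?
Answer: -51285575/247989248 ≈ -0.20681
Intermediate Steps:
w = ¼ (w = -¼*(-1) = ¼ ≈ 0.25000)
s(L) = -483/2 + L (s(L) = -7/2 + (L - 1*238) = -7/2 + (L - 238) = -7/2 + (-238 + L) = -483/2 + L)
A(u, S) = -3 + (¼ + u)/(-6 + u) (A(u, S) = -3 + (u + ¼)/(u - 6) = -3 + (¼ + u)/(-6 + u))
B = -1721/2 (B = -483/2 - 619 = -1721/2 ≈ -860.50)
(B - (-216247 + (5³ + A(-14, 1))²))/(-968708) = (-1721/2 - (-216247 + (5³ + (73 - 8*(-14))/(4*(-6 - 14)))²))/(-968708) = (-1721/2 - (-216247 + (125 + (¼)*(73 + 112)/(-20))²))*(-1/968708) = (-1721/2 - (-216247 + (125 + (¼)*(-1/20)*185)²))*(-1/968708) = (-1721/2 - (-216247 + (125 - 37/16)²))*(-1/968708) = (-1721/2 - (-216247 + (1963/16)²))*(-1/968708) = (-1721/2 - (-216247 + 3853369/256))*(-1/968708) = (-1721/2 - 1*(-51505863/256))*(-1/968708) = (-1721/2 + 51505863/256)*(-1/968708) = (51285575/256)*(-1/968708) = -51285575/247989248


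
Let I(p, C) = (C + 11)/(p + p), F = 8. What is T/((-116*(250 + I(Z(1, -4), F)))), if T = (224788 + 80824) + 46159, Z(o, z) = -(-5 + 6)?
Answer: -351771/27898 ≈ -12.609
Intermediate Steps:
Z(o, z) = -1 (Z(o, z) = -1*1 = -1)
I(p, C) = (11 + C)/(2*p) (I(p, C) = (11 + C)/((2*p)) = (11 + C)*(1/(2*p)) = (11 + C)/(2*p))
T = 351771 (T = 305612 + 46159 = 351771)
T/((-116*(250 + I(Z(1, -4), F)))) = 351771/((-116*(250 + (½)*(11 + 8)/(-1)))) = 351771/((-116*(250 + (½)*(-1)*19))) = 351771/((-116*(250 - 19/2))) = 351771/((-116*481/2)) = 351771/(-27898) = 351771*(-1/27898) = -351771/27898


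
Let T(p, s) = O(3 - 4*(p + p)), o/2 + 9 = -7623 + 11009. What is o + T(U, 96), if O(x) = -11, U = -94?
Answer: 6743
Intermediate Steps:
o = 6754 (o = -18 + 2*(-7623 + 11009) = -18 + 2*3386 = -18 + 6772 = 6754)
T(p, s) = -11
o + T(U, 96) = 6754 - 11 = 6743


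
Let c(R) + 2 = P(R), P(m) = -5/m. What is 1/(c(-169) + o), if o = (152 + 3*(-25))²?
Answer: 169/1001668 ≈ 0.00016872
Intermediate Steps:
c(R) = -2 - 5/R
o = 5929 (o = (152 - 75)² = 77² = 5929)
1/(c(-169) + o) = 1/((-2 - 5/(-169)) + 5929) = 1/((-2 - 5*(-1/169)) + 5929) = 1/((-2 + 5/169) + 5929) = 1/(-333/169 + 5929) = 1/(1001668/169) = 169/1001668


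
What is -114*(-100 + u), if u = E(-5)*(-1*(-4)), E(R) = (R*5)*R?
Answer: -45600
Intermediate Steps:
E(R) = 5*R² (E(R) = (5*R)*R = 5*R²)
u = 500 (u = (5*(-5)²)*(-1*(-4)) = (5*25)*4 = 125*4 = 500)
-114*(-100 + u) = -114*(-100 + 500) = -114*400 = -45600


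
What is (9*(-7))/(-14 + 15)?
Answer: -63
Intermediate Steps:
(9*(-7))/(-14 + 15) = -63/1 = -63*1 = -63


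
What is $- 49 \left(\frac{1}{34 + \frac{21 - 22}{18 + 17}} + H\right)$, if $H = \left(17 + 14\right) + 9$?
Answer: $- \frac{2332155}{1189} \approx -1961.4$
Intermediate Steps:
$H = 40$ ($H = 31 + 9 = 40$)
$- 49 \left(\frac{1}{34 + \frac{21 - 22}{18 + 17}} + H\right) = - 49 \left(\frac{1}{34 + \frac{21 - 22}{18 + 17}} + 40\right) = - 49 \left(\frac{1}{34 - \frac{1}{35}} + 40\right) = - 49 \left(\frac{1}{\frac{1189}{35}} + 40\right) = - 49 \left(\frac{35}{1189} + 40\right) = \left(-49\right) \frac{47595}{1189} = - \frac{2332155}{1189}$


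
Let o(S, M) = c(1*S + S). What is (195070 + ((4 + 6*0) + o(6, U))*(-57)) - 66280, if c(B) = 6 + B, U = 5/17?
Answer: 127536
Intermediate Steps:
U = 5/17 (U = 5*(1/17) = 5/17 ≈ 0.29412)
o(S, M) = 6 + 2*S (o(S, M) = 6 + (1*S + S) = 6 + (S + S) = 6 + 2*S)
(195070 + ((4 + 6*0) + o(6, U))*(-57)) - 66280 = (195070 + ((4 + 6*0) + (6 + 2*6))*(-57)) - 66280 = (195070 + ((4 + 0) + (6 + 12))*(-57)) - 66280 = (195070 + (4 + 18)*(-57)) - 66280 = (195070 + 22*(-57)) - 66280 = (195070 - 1254) - 66280 = 193816 - 66280 = 127536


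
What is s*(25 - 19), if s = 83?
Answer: 498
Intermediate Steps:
s*(25 - 19) = 83*(25 - 19) = 83*6 = 498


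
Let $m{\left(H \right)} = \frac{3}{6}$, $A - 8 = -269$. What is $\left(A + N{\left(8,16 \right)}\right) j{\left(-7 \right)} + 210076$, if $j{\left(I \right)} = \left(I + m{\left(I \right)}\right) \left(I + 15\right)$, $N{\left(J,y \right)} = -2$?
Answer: $223752$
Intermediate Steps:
$A = -261$ ($A = 8 - 269 = -261$)
$m{\left(H \right)} = \frac{1}{2}$ ($m{\left(H \right)} = 3 \cdot \frac{1}{6} = \frac{1}{2}$)
$j{\left(I \right)} = \left(\frac{1}{2} + I\right) \left(15 + I\right)$ ($j{\left(I \right)} = \left(I + \frac{1}{2}\right) \left(I + 15\right) = \left(\frac{1}{2} + I\right) \left(15 + I\right)$)
$\left(A + N{\left(8,16 \right)}\right) j{\left(-7 \right)} + 210076 = \left(-261 - 2\right) \left(\frac{15}{2} + \left(-7\right)^{2} + \frac{31}{2} \left(-7\right)\right) + 210076 = - 263 \left(\frac{15}{2} + 49 - \frac{217}{2}\right) + 210076 = \left(-263\right) \left(-52\right) + 210076 = 13676 + 210076 = 223752$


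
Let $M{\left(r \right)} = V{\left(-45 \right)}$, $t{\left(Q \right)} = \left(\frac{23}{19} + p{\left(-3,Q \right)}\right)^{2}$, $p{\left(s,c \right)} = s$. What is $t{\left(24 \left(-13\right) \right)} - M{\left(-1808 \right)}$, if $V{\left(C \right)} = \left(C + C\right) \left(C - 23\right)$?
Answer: $- \frac{2208164}{361} \approx -6116.8$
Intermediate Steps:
$t{\left(Q \right)} = \frac{1156}{361}$ ($t{\left(Q \right)} = \left(\frac{23}{19} - 3\right)^{2} = \left(- \frac{34}{19}\right)^{2} = \frac{1156}{361}$)
$V{\left(C \right)} = 2 C \left(-23 + C\right)$
$M{\left(r \right)} = 6120$ ($M{\left(r \right)} = 2 \left(-45\right) \left(-23 - 45\right) = 2 \left(-45\right) \left(-68\right) = 6120$)
$t{\left(24 \left(-13\right) \right)} - M{\left(-1808 \right)} = \frac{1156}{361} - 6120 = - \frac{2208164}{361}$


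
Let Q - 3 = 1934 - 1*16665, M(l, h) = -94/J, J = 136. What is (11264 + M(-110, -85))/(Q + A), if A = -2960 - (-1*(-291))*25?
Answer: -765905/1697484 ≈ -0.45120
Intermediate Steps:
M(l, h) = -47/68 (M(l, h) = -94/136 = -94*1/136 = -47/68)
Q = -14728 (Q = 3 + (1934 - 1*16665) = 3 + (1934 - 16665) = 3 - 14731 = -14728)
A = -10235 (A = -2960 - 291*25 = -2960 - 1*7275 = -2960 - 7275 = -10235)
(11264 + M(-110, -85))/(Q + A) = (11264 - 47/68)/(-14728 - 10235) = (765905/68)/(-24963) = (765905/68)*(-1/24963) = -765905/1697484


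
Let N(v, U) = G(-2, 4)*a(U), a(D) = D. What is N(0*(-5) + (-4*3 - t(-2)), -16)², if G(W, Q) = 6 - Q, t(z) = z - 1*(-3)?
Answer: 1024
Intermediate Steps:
t(z) = 3 + z (t(z) = z + 3 = 3 + z)
N(v, U) = 2*U (N(v, U) = (6 - 1*4)*U = (6 - 4)*U = 2*U)
N(0*(-5) + (-4*3 - t(-2)), -16)² = (2*(-16))² = (-32)² = 1024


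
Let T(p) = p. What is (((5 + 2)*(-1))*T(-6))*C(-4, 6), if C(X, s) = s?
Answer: 252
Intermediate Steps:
(((5 + 2)*(-1))*T(-6))*C(-4, 6) = (((5 + 2)*(-1))*(-6))*6 = ((7*(-1))*(-6))*6 = -7*(-6)*6 = 42*6 = 252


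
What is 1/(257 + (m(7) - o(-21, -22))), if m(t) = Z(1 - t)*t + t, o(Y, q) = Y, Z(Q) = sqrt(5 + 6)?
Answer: 285/80686 - 7*sqrt(11)/80686 ≈ 0.0032445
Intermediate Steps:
Z(Q) = sqrt(11)
m(t) = t + t*sqrt(11) (m(t) = sqrt(11)*t + t = t*sqrt(11) + t = t + t*sqrt(11))
1/(257 + (m(7) - o(-21, -22))) = 1/(257 + (7*(1 + sqrt(11)) - 1*(-21))) = 1/(257 + ((7 + 7*sqrt(11)) + 21)) = 1/(257 + (28 + 7*sqrt(11))) = 1/(285 + 7*sqrt(11))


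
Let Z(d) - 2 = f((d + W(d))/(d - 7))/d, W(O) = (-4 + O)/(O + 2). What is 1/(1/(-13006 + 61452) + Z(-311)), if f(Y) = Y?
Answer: 246747444162/492726589627 ≈ 0.50078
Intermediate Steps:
W(O) = (-4 + O)/(2 + O)
Z(d) = 2 + (d + (-4 + d)/(2 + d))/(d*(-7 + d)) (Z(d) = 2 + ((d + (-4 + d)/(2 + d))/(d - 7))/d = 2 + ((d + (-4 + d)/(2 + d))/(-7 + d))/d = 2 + (d + (-4 + d)/(2 + d))/(d*(-7 + d)))
1/(1/(-13006 + 61452) + Z(-311)) = 1/(1/(-13006 + 61452) + (-4 - 25*(-311) - 9*(-311)² + 2*(-311)³)/((-311)*(-14 + (-311)² - 5*(-311)))) = 1/(1/48446 - (-4 + 7775 - 9*96721 + 2*(-30080231))/(311*(-14 + 96721 + 1555))) = 1/(1/48446 - 1/311*(-4 + 7775 - 870489 - 60160462)/98262) = 1/(1/48446 - 1/311*1/98262*(-61023180)) = 1/(1/48446 + 10170530/5093247) = 1/(492726589627/246747444162) = 246747444162/492726589627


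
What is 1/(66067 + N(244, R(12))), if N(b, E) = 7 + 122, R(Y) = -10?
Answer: 1/66196 ≈ 1.5107e-5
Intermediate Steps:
N(b, E) = 129
1/(66067 + N(244, R(12))) = 1/(66067 + 129) = 1/66196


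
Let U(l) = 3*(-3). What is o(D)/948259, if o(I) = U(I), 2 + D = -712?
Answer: -9/948259 ≈ -9.4911e-6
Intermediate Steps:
U(l) = -9
D = -714 (D = -2 - 712 = -714)
o(I) = -9
o(D)/948259 = -9/948259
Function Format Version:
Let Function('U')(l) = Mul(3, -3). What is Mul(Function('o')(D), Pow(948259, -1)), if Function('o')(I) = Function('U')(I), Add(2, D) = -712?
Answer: Rational(-9, 948259) ≈ -9.4911e-6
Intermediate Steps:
Function('U')(l) = -9
D = -714 (D = Add(-2, -712) = -714)
Function('o')(I) = -9
Mul(Function('o')(D), Pow(948259, -1)) = Mul(-9, Pow(948259, -1)) = Mul(-9, Rational(1, 948259)) = Rational(-9, 948259)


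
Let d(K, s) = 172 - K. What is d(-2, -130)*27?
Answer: 4698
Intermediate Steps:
d(-2, -130)*27 = (172 - 1*(-2))*27 = (172 + 2)*27 = 174*27 = 4698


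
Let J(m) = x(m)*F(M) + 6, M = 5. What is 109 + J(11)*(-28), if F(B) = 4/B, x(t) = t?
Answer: -1527/5 ≈ -305.40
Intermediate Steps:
J(m) = 6 + 4*m/5 (J(m) = m*(4/5) + 6 = m*(4*(⅕)) + 6 = m*(⅘) + 6 = 4*m/5 + 6 = 6 + 4*m/5)
109 + J(11)*(-28) = 109 + (6 + (⅘)*11)*(-28) = 109 + (6 + 44/5)*(-28) = 109 + (74/5)*(-28) = 109 - 2072/5 = -1527/5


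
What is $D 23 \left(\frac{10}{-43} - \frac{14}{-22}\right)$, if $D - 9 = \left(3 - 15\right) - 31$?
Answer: $- \frac{149362}{473} \approx -315.78$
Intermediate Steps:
$D = -34$ ($D = 9 + \left(\left(3 - 15\right) - 31\right) = 9 - 43 = -34$)
$D 23 \left(\frac{10}{-43} - \frac{14}{-22}\right) = \left(-34\right) 23 \left(\frac{10}{-43} - \frac{14}{-22}\right) = - 782 \left(10 \left(- \frac{1}{43}\right) - - \frac{7}{11}\right) = - 782 \left(- \frac{10}{43} + \frac{7}{11}\right) = \left(-782\right) \frac{191}{473} = - \frac{149362}{473}$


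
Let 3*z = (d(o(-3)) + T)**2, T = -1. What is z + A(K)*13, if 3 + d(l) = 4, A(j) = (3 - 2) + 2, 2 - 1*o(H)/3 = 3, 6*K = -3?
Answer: 39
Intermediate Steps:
K = -1/2 (K = (1/6)*(-3) = -1/2 ≈ -0.50000)
o(H) = -3 (o(H) = 6 - 3*3 = 6 - 9 = -3)
A(j) = 3 (A(j) = 1 + 2 = 3)
d(l) = 1 (d(l) = -3 + 4 = 1)
z = 0 (z = (1 - 1)**2/3 = (1/3)*0**2 = (1/3)*0 = 0)
z + A(K)*13 = 0 + 3*13 = 0 + 39 = 39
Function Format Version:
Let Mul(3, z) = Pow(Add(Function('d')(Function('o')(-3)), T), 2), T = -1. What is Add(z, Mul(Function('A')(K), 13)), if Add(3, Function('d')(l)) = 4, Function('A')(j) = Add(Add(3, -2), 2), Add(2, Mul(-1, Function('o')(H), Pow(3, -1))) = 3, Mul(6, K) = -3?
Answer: 39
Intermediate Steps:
K = Rational(-1, 2) (K = Mul(Rational(1, 6), -3) = Rational(-1, 2) ≈ -0.50000)
Function('o')(H) = -3 (Function('o')(H) = Add(6, Mul(-3, 3)) = Add(6, -9) = -3)
Function('A')(j) = 3 (Function('A')(j) = Add(1, 2) = 3)
Function('d')(l) = 1 (Function('d')(l) = Add(-3, 4) = 1)
z = 0 (z = Mul(Rational(1, 3), Pow(Add(1, -1), 2)) = Mul(Rational(1, 3), Pow(0, 2)) = Mul(Rational(1, 3), 0) = 0)
Add(z, Mul(Function('A')(K), 13)) = Add(0, Mul(3, 13)) = Add(0, 39) = 39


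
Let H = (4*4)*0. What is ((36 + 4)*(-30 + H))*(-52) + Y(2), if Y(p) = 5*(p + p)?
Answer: 62420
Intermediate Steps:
H = 0 (H = 16*0 = 0)
Y(p) = 10*p (Y(p) = 5*(2*p) = 10*p)
((36 + 4)*(-30 + H))*(-52) + Y(2) = ((36 + 4)*(-30 + 0))*(-52) + 10*2 = (40*(-30))*(-52) + 20 = -1200*(-52) + 20 = 62400 + 20 = 62420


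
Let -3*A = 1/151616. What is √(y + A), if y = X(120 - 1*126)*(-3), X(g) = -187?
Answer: √1813491249789/56856 ≈ 23.685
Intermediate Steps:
A = -1/454848 (A = -⅓/151616 = -⅓*1/151616 = -1/454848 ≈ -2.1985e-6)
y = 561 (y = -187*(-3) = 561)
√(y + A) = √(561 - 1/454848) = √(255169727/454848) = √1813491249789/56856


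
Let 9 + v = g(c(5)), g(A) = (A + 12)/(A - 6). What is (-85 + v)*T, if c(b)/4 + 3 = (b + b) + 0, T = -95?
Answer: 96330/11 ≈ 8757.3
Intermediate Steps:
c(b) = -12 + 8*b (c(b) = -12 + 4*((b + b) + 0) = -12 + 4*(2*b + 0) = -12 + 4*(2*b) = -12 + 8*b)
g(A) = (12 + A)/(-6 + A)
v = -79/11 (v = -9 + (12 + (-12 + 8*5))/(-6 + (-12 + 8*5)) = -9 + (12 + (-12 + 40))/(-6 + (-12 + 40)) = -9 + (12 + 28)/(-6 + 28) = -9 + 40/22 = -9 + (1/22)*40 = -9 + 20/11 = -79/11 ≈ -7.1818)
(-85 + v)*T = (-85 - 79/11)*(-95) = -1014/11*(-95) = 96330/11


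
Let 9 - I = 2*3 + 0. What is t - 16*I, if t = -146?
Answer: -194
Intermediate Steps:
I = 3 (I = 9 - (2*3 + 0) = 9 - (6 + 0) = 9 - 1*6 = 9 - 6 = 3)
t - 16*I = -146 - 16*3 = -146 - 48 = -194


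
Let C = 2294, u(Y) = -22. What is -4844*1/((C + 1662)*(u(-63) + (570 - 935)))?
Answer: 1211/382743 ≈ 0.0031640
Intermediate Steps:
-4844*1/((C + 1662)*(u(-63) + (570 - 935))) = -4844*1/((-22 + (570 - 935))*(2294 + 1662)) = -4844*1/(3956*(-22 - 365)) = -4844/(3956*(-387)) = -4844/(-1530972) = -4844*(-1/1530972) = 1211/382743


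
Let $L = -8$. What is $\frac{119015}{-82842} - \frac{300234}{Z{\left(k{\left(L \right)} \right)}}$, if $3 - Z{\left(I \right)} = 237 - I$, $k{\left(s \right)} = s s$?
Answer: $\frac{12425876239}{7041570} \approx 1764.6$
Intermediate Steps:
$k{\left(s \right)} = s^{2}$
$Z{\left(I \right)} = -234 + I$ ($Z{\left(I \right)} = 3 - \left(237 - I\right) = 3 + \left(-237 + I\right) = -234 + I$)
$\frac{119015}{-82842} - \frac{300234}{Z{\left(k{\left(L \right)} \right)}} = \frac{119015}{-82842} - \frac{300234}{-234 + \left(-8\right)^{2}} = 119015 \left(- \frac{1}{82842}\right) - \frac{300234}{-234 + 64} = - \frac{119015}{82842} - \frac{300234}{-170} = - \frac{119015}{82842} - - \frac{150117}{85} = - \frac{119015}{82842} + \frac{150117}{85} = \frac{12425876239}{7041570}$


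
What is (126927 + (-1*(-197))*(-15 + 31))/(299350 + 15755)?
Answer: 130079/315105 ≈ 0.41281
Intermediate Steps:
(126927 + (-1*(-197))*(-15 + 31))/(299350 + 15755) = (126927 + 197*16)/315105 = (126927 + 3152)*(1/315105) = 130079*(1/315105) = 130079/315105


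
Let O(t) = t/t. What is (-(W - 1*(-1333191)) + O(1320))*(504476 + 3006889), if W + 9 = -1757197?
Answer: 1488874941840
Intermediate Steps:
O(t) = 1
W = -1757206 (W = -9 - 1757197 = -1757206)
(-(W - 1*(-1333191)) + O(1320))*(504476 + 3006889) = (-(-1757206 - 1*(-1333191)) + 1)*(504476 + 3006889) = (-(-1757206 + 1333191) + 1)*3511365 = (-1*(-424015) + 1)*3511365 = (424015 + 1)*3511365 = 424016*3511365 = 1488874941840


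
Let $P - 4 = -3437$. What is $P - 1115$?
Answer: $-4548$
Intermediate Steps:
$P = -3433$ ($P = 4 - 3437 = -3433$)
$P - 1115 = -3433 - 1115 = -4548$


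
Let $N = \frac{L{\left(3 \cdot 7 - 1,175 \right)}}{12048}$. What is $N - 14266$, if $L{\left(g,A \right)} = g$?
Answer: $- \frac{42969187}{3012} \approx -14266.0$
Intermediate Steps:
$N = \frac{5}{3012}$ ($N = \frac{3 \cdot 7 - 1}{12048} = \left(21 - 1\right) \frac{1}{12048} = 20 \cdot \frac{1}{12048} = \frac{5}{3012} \approx 0.00166$)
$N - 14266 = \frac{5}{3012} - 14266 = - \frac{42969187}{3012}$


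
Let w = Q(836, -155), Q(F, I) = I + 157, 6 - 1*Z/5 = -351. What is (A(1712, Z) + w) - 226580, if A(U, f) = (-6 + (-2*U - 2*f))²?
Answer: 48773422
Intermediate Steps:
Z = 1785 (Z = 30 - 5*(-351) = 30 + 1755 = 1785)
Q(F, I) = 157 + I
w = 2 (w = 157 - 155 = 2)
A(U, f) = (-6 - 2*U - 2*f)²
(A(1712, Z) + w) - 226580 = (4*(3 + 1712 + 1785)² + 2) - 226580 = (4*3500² + 2) - 226580 = (4*12250000 + 2) - 226580 = (49000000 + 2) - 226580 = 49000002 - 226580 = 48773422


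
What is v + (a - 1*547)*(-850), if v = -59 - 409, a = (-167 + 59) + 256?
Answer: 338682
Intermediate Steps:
a = 148 (a = -108 + 256 = 148)
v = -468
v + (a - 1*547)*(-850) = -468 + (148 - 1*547)*(-850) = -468 + (148 - 547)*(-850) = -468 - 399*(-850) = -468 + 339150 = 338682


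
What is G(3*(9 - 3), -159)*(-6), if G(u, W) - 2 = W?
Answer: 942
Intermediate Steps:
G(u, W) = 2 + W
G(3*(9 - 3), -159)*(-6) = (2 - 159)*(-6) = -157*(-6) = 942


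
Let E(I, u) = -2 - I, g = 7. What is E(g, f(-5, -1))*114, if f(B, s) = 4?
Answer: -1026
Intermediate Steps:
E(g, f(-5, -1))*114 = (-2 - 1*7)*114 = (-2 - 7)*114 = -9*114 = -1026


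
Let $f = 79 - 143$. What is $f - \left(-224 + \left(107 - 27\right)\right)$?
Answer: $80$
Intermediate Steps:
$f = -64$
$f - \left(-224 + \left(107 - 27\right)\right) = -64 - \left(-224 + \left(107 - 27\right)\right) = -64 - \left(-224 + 80\right) = -64 - -144 = -64 + 144 = 80$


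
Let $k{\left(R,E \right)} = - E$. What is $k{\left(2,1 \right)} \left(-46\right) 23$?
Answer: $1058$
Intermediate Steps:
$k{\left(2,1 \right)} \left(-46\right) 23 = \left(-1\right) 1 \left(-46\right) 23 = \left(-1\right) \left(-46\right) 23 = 46 \cdot 23 = 1058$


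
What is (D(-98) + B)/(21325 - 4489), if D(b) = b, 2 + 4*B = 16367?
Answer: 15973/67344 ≈ 0.23719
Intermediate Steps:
B = 16365/4 (B = -1/2 + (1/4)*16367 = -1/2 + 16367/4 = 16365/4 ≈ 4091.3)
(D(-98) + B)/(21325 - 4489) = (-98 + 16365/4)/(21325 - 4489) = (15973/4)/16836 = (15973/4)*(1/16836) = 15973/67344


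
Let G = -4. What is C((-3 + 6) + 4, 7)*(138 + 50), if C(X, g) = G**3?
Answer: -12032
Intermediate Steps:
C(X, g) = -64 (C(X, g) = (-4)**3 = -64)
C((-3 + 6) + 4, 7)*(138 + 50) = -64*(138 + 50) = -64*188 = -12032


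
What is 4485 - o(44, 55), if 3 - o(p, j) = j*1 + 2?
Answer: 4539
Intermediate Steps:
o(p, j) = 1 - j (o(p, j) = 3 - (j*1 + 2) = 3 - (j + 2) = 3 - (2 + j) = 3 + (-2 - j) = 1 - j)
4485 - o(44, 55) = 4485 - (1 - 1*55) = 4485 - (1 - 55) = 4485 - 1*(-54) = 4485 + 54 = 4539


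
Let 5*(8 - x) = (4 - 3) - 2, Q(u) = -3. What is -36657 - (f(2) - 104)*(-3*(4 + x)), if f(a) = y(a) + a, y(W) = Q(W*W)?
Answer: -40500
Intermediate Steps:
y(W) = -3
x = 41/5 (x = 8 - ((4 - 3) - 2)/5 = 8 - (1 - 2)/5 = 8 - 1/5*(-1) = 8 + 1/5 = 41/5 ≈ 8.2000)
f(a) = -3 + a
-36657 - (f(2) - 104)*(-3*(4 + x)) = -36657 - ((-3 + 2) - 104)*(-3*(4 + 41/5)) = -36657 - (-1 - 104)*(-3*61/5) = -36657 - (-105)*(-183)/5 = -36657 - 1*3843 = -36657 - 3843 = -40500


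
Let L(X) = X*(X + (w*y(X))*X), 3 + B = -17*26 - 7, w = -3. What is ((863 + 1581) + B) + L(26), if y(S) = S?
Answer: -50060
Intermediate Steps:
B = -452 (B = -3 + (-17*26 - 7) = -3 + (-442 - 7) = -3 - 449 = -452)
L(X) = X*(X - 3*X²) (L(X) = X*(X + (-3*X)*X) = X*(X - 3*X²))
((863 + 1581) + B) + L(26) = ((863 + 1581) - 452) + 26²*(1 - 3*26) = (2444 - 452) + 676*(1 - 78) = 1992 + 676*(-77) = 1992 - 52052 = -50060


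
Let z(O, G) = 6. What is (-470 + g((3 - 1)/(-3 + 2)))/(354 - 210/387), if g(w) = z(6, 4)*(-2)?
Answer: -31089/22798 ≈ -1.3637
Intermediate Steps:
g(w) = -12 (g(w) = 6*(-2) = -12)
(-470 + g((3 - 1)/(-3 + 2)))/(354 - 210/387) = (-470 - 12)/(354 - 210/387) = -482/(354 - 210*1/387) = -482/(354 - 70/129) = -482/45596/129 = -482*129/45596 = -31089/22798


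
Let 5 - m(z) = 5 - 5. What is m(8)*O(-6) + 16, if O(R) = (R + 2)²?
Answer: 96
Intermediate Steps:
m(z) = 5 (m(z) = 5 - (5 - 5) = 5 - 1*0 = 5 + 0 = 5)
O(R) = (2 + R)²
m(8)*O(-6) + 16 = 5*(2 - 6)² + 16 = 5*(-4)² + 16 = 5*16 + 16 = 80 + 16 = 96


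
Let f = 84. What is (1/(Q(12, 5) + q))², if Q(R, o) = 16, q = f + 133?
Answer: 1/54289 ≈ 1.8420e-5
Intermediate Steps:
q = 217 (q = 84 + 133 = 217)
(1/(Q(12, 5) + q))² = (1/(16 + 217))² = (1/233)² = 1/54289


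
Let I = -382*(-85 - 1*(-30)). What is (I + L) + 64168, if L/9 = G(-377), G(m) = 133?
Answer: 86375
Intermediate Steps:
L = 1197 (L = 9*133 = 1197)
I = 21010 (I = -382*(-85 + 30) = -382*(-55) = 21010)
(I + L) + 64168 = (21010 + 1197) + 64168 = 22207 + 64168 = 86375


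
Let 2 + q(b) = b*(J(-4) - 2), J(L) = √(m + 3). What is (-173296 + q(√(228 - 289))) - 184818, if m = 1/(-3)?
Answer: -358116 - 2*I*√61 + 2*I*√366/3 ≈ -3.5812e+5 - 2.8664*I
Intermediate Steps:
m = -⅓ (m = 1*(-⅓) = -⅓ ≈ -0.33333)
J(L) = 2*√6/3 (J(L) = √(-⅓ + 3) = √(8/3) = 2*√6/3)
q(b) = -2 + b*(-2 + 2*√6/3) (q(b) = -2 + b*(2*√6/3 - 2) = -2 + b*(-2 + 2*√6/3))
(-173296 + q(√(228 - 289))) - 184818 = (-173296 + (-2 - 2*√(228 - 289) + 2*√(228 - 289)*√6/3)) - 184818 = (-173296 + (-2 - 2*I*√61 + 2*√(-61)*√6/3)) - 184818 = (-173296 + (-2 - 2*I*√61 + 2*(I*√61)*√6/3)) - 184818 = (-173296 + (-2 - 2*I*√61 + 2*I*√366/3)) - 184818 = (-173298 - 2*I*√61 + 2*I*√366/3) - 184818 = -358116 - 2*I*√61 + 2*I*√366/3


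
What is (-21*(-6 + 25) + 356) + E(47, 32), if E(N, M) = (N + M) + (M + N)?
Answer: 115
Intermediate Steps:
E(N, M) = 2*M + 2*N (E(N, M) = (M + N) + (M + N) = 2*M + 2*N)
(-21*(-6 + 25) + 356) + E(47, 32) = (-21*(-6 + 25) + 356) + (2*32 + 2*47) = (-21*19 + 356) + (64 + 94) = (-399 + 356) + 158 = -43 + 158 = 115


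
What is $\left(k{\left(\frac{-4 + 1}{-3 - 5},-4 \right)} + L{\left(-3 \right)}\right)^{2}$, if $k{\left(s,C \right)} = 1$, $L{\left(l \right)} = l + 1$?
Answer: $1$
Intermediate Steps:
$L{\left(l \right)} = 1 + l$
$\left(k{\left(\frac{-4 + 1}{-3 - 5},-4 \right)} + L{\left(-3 \right)}\right)^{2} = \left(1 + \left(1 - 3\right)\right)^{2} = \left(1 - 2\right)^{2} = \left(-1\right)^{2} = 1$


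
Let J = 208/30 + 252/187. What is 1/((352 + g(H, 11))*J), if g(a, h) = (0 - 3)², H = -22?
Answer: 2805/8385308 ≈ 0.00033451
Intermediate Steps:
J = 23228/2805 (J = 208*(1/30) + 252*(1/187) = 104/15 + 252/187 = 23228/2805 ≈ 8.2809)
g(a, h) = 9 (g(a, h) = (-3)² = 9)
1/((352 + g(H, 11))*J) = 1/((352 + 9)*(23228/2805)) = 1/(361*(23228/2805)) = 1/(8385308/2805) = 2805/8385308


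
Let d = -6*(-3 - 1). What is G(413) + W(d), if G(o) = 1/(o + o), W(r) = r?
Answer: 19825/826 ≈ 24.001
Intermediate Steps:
d = 24 (d = -6*(-4) = 24)
G(o) = 1/(2*o)
G(413) + W(d) = (½)/413 + 24 = (½)*(1/413) + 24 = 1/826 + 24 = 19825/826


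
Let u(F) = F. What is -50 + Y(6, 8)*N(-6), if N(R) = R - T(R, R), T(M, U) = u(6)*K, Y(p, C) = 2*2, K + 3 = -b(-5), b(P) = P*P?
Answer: 598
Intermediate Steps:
b(P) = P**2
K = -28 (K = -3 - 1*(-5)**2 = -3 - 1*25 = -3 - 25 = -28)
Y(p, C) = 4
T(M, U) = -168 (T(M, U) = 6*(-28) = -168)
N(R) = 168 + R (N(R) = R - 1*(-168) = R + 168 = 168 + R)
-50 + Y(6, 8)*N(-6) = -50 + 4*(168 - 6) = -50 + 4*162 = -50 + 648 = 598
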